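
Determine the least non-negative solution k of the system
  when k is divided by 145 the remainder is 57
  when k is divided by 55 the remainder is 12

gcd(145, 55) = 5 and 5 | (12 − 57), so the pair is consistent; merging gives k ≡ 782 (mod 1595), where 1595 = lcm(145, 55).
The solution is unique modulo lcm(145, 55) = 1595.

782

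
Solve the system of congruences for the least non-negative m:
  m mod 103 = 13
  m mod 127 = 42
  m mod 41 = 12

215180

From m ≡ 13 (mod 103) write m = 13 + 103t. Substituting into m ≡ 42 (mod 127) gives 103t ≡ 29 (mod 127), and since 103⁻¹ ≡ 37 (mod 127), t ≡ 57. Hence m ≡ 13 + 103·57 = 5884 (mod 13081).
From m ≡ 5884 (mod 13081) write m = 5884 + 13081t. Substituting into m ≡ 12 (mod 41) gives 13081t ≡ 32 (mod 41), and since 2⁻¹ ≡ 21 (mod 41), t ≡ 16. Hence m ≡ 5884 + 13081·16 = 215180 (mod 536321).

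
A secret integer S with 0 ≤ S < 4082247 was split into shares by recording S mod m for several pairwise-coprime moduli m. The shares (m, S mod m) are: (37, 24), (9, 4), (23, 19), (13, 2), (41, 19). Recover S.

3584362

The moduli are pairwise coprime; N = 37·9·23·13·41 = 4082247.
N/37 = 110331; 110331 ≡ 34 (mod 37); 34·12 ≡ 1, so inverse 12.
N/9 = 453583; 453583 ≡ 1 (mod 9), inverse 1.
N/23 = 177489; 177489 ≡ 21 (mod 23); 21·11 ≡ 1, so inverse 11.
N/13 = 314019; 314019 ≡ 4 (mod 13); 4·10 ≡ 1, so inverse 10.
N/41 = 99567; 99567 ≡ 19 (mod 41); 19·13 ≡ 1, so inverse 13.
S ≡ 24·110331·12 + 4·453583·1 + 19·177489·11 + 2·314019·10 + 19·99567·13 = 101558290.
101558290 mod 4082247 = 3584362.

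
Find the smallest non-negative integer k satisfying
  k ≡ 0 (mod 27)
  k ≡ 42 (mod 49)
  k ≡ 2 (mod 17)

189

The moduli are pairwise coprime; N = 27·49·17 = 22491.
N/27 = 833; 833 ≡ 23 (mod 27); 23·20 ≡ 1, so inverse 20.
N/49 = 459; 459 ≡ 18 (mod 49); 18·30 ≡ 1, so inverse 30.
N/17 = 1323; 1323 ≡ 14 (mod 17); 14·11 ≡ 1, so inverse 11.
k ≡ 0·833·20 + 42·459·30 + 2·1323·11 = 607446.
607446 mod 22491 = 189.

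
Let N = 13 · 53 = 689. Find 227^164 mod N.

471

Mod 13: 227 ≡ 6; by Fermat, exponent reduces to 164 mod 12 = 8; 6^8 ≡ 3 (mod 13).
Mod 53: 227 ≡ 15; by Fermat, exponent reduces to 164 mod 52 = 8; 15^8 ≡ 47 (mod 53).
Combine by CRT: x ≡ 3 (mod 13), x ≡ 47 (mod 53) ⇒ x ≡ 471 (mod 689).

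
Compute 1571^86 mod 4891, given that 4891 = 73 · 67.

Mod 73: 1571 ≡ 38; by Fermat, exponent reduces to 86 mod 72 = 14; 38^14 ≡ 71 (mod 73).
Mod 67: 1571 ≡ 30; by Fermat, exponent reduces to 86 mod 66 = 20; 30^20 ≡ 29 (mod 67).
Combine by CRT: x ≡ 71 (mod 73), x ≡ 29 (mod 67) ⇒ x ≡ 4451 (mod 4891).

4451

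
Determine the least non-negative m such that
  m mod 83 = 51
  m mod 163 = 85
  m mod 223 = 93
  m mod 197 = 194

From m ≡ 51 (mod 83) write m = 51 + 83t. Substituting into m ≡ 85 (mod 163) gives 83t ≡ 34 (mod 163), and since 83⁻¹ ≡ 55 (mod 163), t ≡ 77. Hence m ≡ 51 + 83·77 = 6442 (mod 13529).
From m ≡ 6442 (mod 13529) write m = 6442 + 13529t. Substituting into m ≡ 93 (mod 223) gives 13529t ≡ 118 (mod 223), and since 149⁻¹ ≡ 3 (mod 223), t ≡ 131. Hence m ≡ 6442 + 13529·131 = 1778741 (mod 3016967).
From m ≡ 1778741 (mod 3016967) write m = 1778741 + 3016967t. Substituting into m ≡ 194 (mod 197) gives 3016967t ≡ 166 (mod 197), and since 109⁻¹ ≡ 47 (mod 197), t ≡ 119. Hence m ≡ 1778741 + 3016967·119 = 360797814 (mod 594342499).

360797814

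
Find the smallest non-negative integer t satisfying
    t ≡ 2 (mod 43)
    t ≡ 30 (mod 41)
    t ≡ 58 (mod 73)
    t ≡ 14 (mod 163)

The moduli are pairwise coprime; N = 43·41·73·163 = 20977937.
N/43 = 487859; 487859 ≡ 24 (mod 43); 24·9 ≡ 1, so inverse 9.
N/41 = 511657; 511657 ≡ 18 (mod 41); 18·16 ≡ 1, so inverse 16.
N/73 = 287369; 287369 ≡ 41 (mod 73); 41·57 ≡ 1, so inverse 57.
N/163 = 128699; 128699 ≡ 92 (mod 163); 92·101 ≡ 1, so inverse 101.
t ≡ 2·487859·9 + 30·511657·16 + 58·287369·57 + 14·128699·101 = 1386399122.
1386399122 mod 20977937 = 1855280.

1855280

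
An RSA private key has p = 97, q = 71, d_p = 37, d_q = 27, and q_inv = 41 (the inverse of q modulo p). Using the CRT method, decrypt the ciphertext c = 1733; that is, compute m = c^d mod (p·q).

1581

m₁ = c^(d_p) mod p: c ≡ 84 (mod 97), and 84^37 mod 97 = 29.
m₂ = c^(d_q) mod q: c ≡ 29 (mod 71), and 29^27 mod 71 = 19.
h = q_inv·(m₁ − m₂) mod p = 41·(29 − 19) mod 97 = 22.
m = m₂ + h·q = 19 + 22·71 = 1581.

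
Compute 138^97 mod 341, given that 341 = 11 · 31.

19

Mod 11: 138 ≡ 6; by Fermat, exponent reduces to 97 mod 10 = 7; 6^7 ≡ 8 (mod 11).
Mod 31: 138 ≡ 14; by Fermat, exponent reduces to 97 mod 30 = 7; 14^7 ≡ 19 (mod 31).
Combine by CRT: x ≡ 8 (mod 11), x ≡ 19 (mod 31) ⇒ x ≡ 19 (mod 341).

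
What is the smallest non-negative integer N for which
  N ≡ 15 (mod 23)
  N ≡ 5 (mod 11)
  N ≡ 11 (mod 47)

The moduli are pairwise coprime; M = 23·11·47 = 11891.
M/23 = 517; 517 ≡ 11 (mod 23); 11·21 ≡ 1, so inverse 21.
M/11 = 1081; 1081 ≡ 3 (mod 11); 3·4 ≡ 1, so inverse 4.
M/47 = 253; 253 ≡ 18 (mod 47); 18·34 ≡ 1, so inverse 34.
N ≡ 15·517·21 + 5·1081·4 + 11·253·34 = 279097.
279097 mod 11891 = 5604.

5604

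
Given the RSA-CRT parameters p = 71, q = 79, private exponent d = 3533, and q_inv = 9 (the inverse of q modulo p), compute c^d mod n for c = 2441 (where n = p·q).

2713

d_p = d mod (p−1) = 3533 mod 70 = 33; d_q = d mod (q−1) = 23.
m₁ = c^(d_p) mod p: c ≡ 27 (mod 71), and 27^33 mod 71 = 15.
m₂ = c^(d_q) mod q: c ≡ 71 (mod 79), and 71^23 mod 79 = 27.
h = q_inv·(m₁ − m₂) mod p = 9·(15 − 27) mod 71 = 34.
m = m₂ + h·q = 27 + 34·79 = 2713.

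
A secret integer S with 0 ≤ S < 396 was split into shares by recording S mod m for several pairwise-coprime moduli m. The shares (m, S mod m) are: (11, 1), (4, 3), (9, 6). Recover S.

Combine the congruences pairwise.
From S ≡ 1 (mod 11) write S = 1 + 11t. Substituting into S ≡ 3 (mod 4) gives 11t ≡ 2 (mod 4), and since 3⁻¹ ≡ 3 (mod 4), t ≡ 2. Hence S ≡ 1 + 11·2 = 23 (mod 44).
From S ≡ 23 (mod 44) write S = 23 + 44t. Substituting into S ≡ 6 (mod 9) gives 44t ≡ 1 (mod 9), and since 8⁻¹ ≡ 8 (mod 9), t ≡ 8. Hence S ≡ 23 + 44·8 = 375 (mod 396).

375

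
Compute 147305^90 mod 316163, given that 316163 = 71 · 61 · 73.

Mod 71: 147305 ≡ 51; by Fermat, exponent reduces to 90 mod 70 = 20; 51^20 ≡ 32 (mod 71).
Mod 61: 147305 ≡ 51; by Fermat, exponent reduces to 90 mod 60 = 30; 51^30 ≡ 60 (mod 61).
Mod 73: 147305 ≡ 64; by Fermat, exponent reduces to 90 mod 72 = 18; 64^18 ≡ 1 (mod 73).
Combine by CRT: x ≡ 32 (mod 71), x ≡ 60 (mod 61), x ≡ 1 (mod 73) ⇒ x ≡ 14090 (mod 316163).

14090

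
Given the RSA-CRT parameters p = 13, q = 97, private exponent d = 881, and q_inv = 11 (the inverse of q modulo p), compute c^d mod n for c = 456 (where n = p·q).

508

d_p = d mod (p−1) = 881 mod 12 = 5; d_q = d mod (q−1) = 17.
m₁ = c^(d_p) mod p: c ≡ 1 (mod 13), and 1^5 mod 13 = 1.
m₂ = c^(d_q) mod q: c ≡ 68 (mod 97), and 68^17 mod 97 = 23.
h = q_inv·(m₁ − m₂) mod p = 11·(1 − 23) mod 13 = 5.
m = m₂ + h·q = 23 + 5·97 = 508.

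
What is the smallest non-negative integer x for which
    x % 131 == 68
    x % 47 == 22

From x ≡ 68 (mod 131) write x = 68 + 131t. Substituting into x ≡ 22 (mod 47) gives 131t ≡ 1 (mod 47), and since 37⁻¹ ≡ 14 (mod 47), t ≡ 14. Hence x ≡ 68 + 131·14 = 1902 (mod 6157).

1902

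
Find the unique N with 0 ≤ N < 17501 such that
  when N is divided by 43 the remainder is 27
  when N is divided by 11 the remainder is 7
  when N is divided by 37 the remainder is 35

From N ≡ 27 (mod 43) write N = 27 + 43t. Substituting into N ≡ 7 (mod 11) gives 43t ≡ 2 (mod 11), and since 10⁻¹ ≡ 10 (mod 11), t ≡ 9. Hence N ≡ 27 + 43·9 = 414 (mod 473).
From N ≡ 414 (mod 473) write N = 414 + 473t. Substituting into N ≡ 35 (mod 37) gives 473t ≡ 28 (mod 37), and since 29⁻¹ ≡ 23 (mod 37), t ≡ 15. Hence N ≡ 414 + 473·15 = 7509 (mod 17501).

7509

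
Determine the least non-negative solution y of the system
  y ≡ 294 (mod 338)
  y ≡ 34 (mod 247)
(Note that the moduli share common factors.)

gcd(338, 247) = 13 and 13 | (34 − 294), so the pair is consistent; merging gives y ≡ 2998 (mod 6422), where 6422 = lcm(338, 247).
The solution is unique modulo lcm(338, 247) = 6422.

2998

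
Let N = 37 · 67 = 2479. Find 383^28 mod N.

Mod 37: 383 ≡ 13; 13^28 ≡ 33 (mod 37).
Mod 67: 383 ≡ 48; 48^28 ≡ 10 (mod 67).
Combine by CRT: x ≡ 33 (mod 37), x ≡ 10 (mod 67) ⇒ x ≡ 144 (mod 2479).

144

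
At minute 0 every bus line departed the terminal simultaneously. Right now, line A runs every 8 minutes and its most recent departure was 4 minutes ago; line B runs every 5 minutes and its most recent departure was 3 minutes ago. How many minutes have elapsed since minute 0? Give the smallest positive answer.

28

Combine the congruences pairwise.
From t ≡ 4 (mod 8) write t = 4 + 8s. Substituting into t ≡ 3 (mod 5) gives 8s ≡ 4 (mod 5), and since 3⁻¹ ≡ 2 (mod 5), s ≡ 3. Hence t ≡ 4 + 8·3 = 28 (mod 40).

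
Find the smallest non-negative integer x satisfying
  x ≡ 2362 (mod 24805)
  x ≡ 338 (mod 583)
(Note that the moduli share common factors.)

1068977

gcd(24805, 583) = 11 and 11 | (338 − 2362), so the pair is consistent; merging gives x ≡ 1068977 (mod 1314665), where 1314665 = lcm(24805, 583).
The solution is unique modulo lcm(24805, 583) = 1314665.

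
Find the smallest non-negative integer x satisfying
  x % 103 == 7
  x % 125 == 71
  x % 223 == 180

1219321

The moduli are pairwise coprime; N = 103·125·223 = 2871125.
N/103 = 27875; 27875 ≡ 65 (mod 103); 65·84 ≡ 1, so inverse 84.
N/125 = 22969; 22969 ≡ 94 (mod 125); 94·4 ≡ 1, so inverse 4.
N/223 = 12875; 12875 ≡ 164 (mod 223); 164·34 ≡ 1, so inverse 34.
x ≡ 7·27875·84 + 71·22969·4 + 180·12875·34 = 101708696.
101708696 mod 2871125 = 1219321.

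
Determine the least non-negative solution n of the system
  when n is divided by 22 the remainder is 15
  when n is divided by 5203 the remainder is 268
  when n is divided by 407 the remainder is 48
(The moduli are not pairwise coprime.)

gcd(22, 5203) = 11 and 11 | (268 − 15), so the pair is consistent; merging gives n ≡ 5471 (mod 10406), where 10406 = lcm(22, 5203).
gcd(10406, 407) = 11 and 11 | (48 − 5471), so the pair is consistent; merging gives n ≡ 109531 (mod 385022), where 385022 = lcm(10406, 407).
The solution is unique modulo lcm(22, 5203, 407) = 385022.

109531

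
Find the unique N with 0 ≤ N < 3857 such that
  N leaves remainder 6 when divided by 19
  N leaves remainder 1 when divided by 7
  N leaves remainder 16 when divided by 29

The moduli are pairwise coprime; M = 19·7·29 = 3857.
M/19 = 203; 203 ≡ 13 (mod 19); 13·3 ≡ 1, so inverse 3.
M/7 = 551; 551 ≡ 5 (mod 7); 5·3 ≡ 1, so inverse 3.
M/29 = 133; 133 ≡ 17 (mod 29); 17·12 ≡ 1, so inverse 12.
N ≡ 6·203·3 + 1·551·3 + 16·133·12 = 30843.
30843 mod 3857 = 3844.

3844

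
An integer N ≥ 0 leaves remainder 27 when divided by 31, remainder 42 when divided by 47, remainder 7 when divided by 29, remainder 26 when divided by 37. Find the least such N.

182214

The moduli are pairwise coprime; M = 31·47·29·37 = 1563361.
M/31 = 50431; 50431 ≡ 25 (mod 31); 25·5 ≡ 1, so inverse 5.
M/47 = 33263; 33263 ≡ 34 (mod 47); 34·18 ≡ 1, so inverse 18.
M/29 = 53909; 53909 ≡ 27 (mod 29); 27·14 ≡ 1, so inverse 14.
M/37 = 42253; 42253 ≡ 36 (mod 37); 36·36 ≡ 1, so inverse 36.
N ≡ 27·50431·5 + 42·33263·18 + 7·53909·14 + 26·42253·36 = 76786903.
76786903 mod 1563361 = 182214.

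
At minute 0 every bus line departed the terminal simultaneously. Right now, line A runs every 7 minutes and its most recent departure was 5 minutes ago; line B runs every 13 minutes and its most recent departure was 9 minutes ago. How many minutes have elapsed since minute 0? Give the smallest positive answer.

61

Combine the congruences pairwise.
From t ≡ 5 (mod 7) write t = 5 + 7s. Substituting into t ≡ 9 (mod 13) gives 7s ≡ 4 (mod 13), and since 7⁻¹ ≡ 2 (mod 13), s ≡ 8. Hence t ≡ 5 + 7·8 = 61 (mod 91).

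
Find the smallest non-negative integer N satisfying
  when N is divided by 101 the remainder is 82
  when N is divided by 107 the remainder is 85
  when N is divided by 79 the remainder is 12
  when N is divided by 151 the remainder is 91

83014002

From N ≡ 82 (mod 101) write N = 82 + 101t. Substituting into N ≡ 85 (mod 107) gives 101t ≡ 3 (mod 107), and since 101⁻¹ ≡ 89 (mod 107), t ≡ 53. Hence N ≡ 82 + 101·53 = 5435 (mod 10807).
From N ≡ 5435 (mod 10807) write N = 5435 + 10807t. Substituting into N ≡ 12 (mod 79) gives 10807t ≡ 28 (mod 79), and since 63⁻¹ ≡ 74 (mod 79), t ≡ 18. Hence N ≡ 5435 + 10807·18 = 199961 (mod 853753).
From N ≡ 199961 (mod 853753) write N = 199961 + 853753t. Substituting into N ≡ 91 (mod 151) gives 853753t ≡ 54 (mod 151), and since 150⁻¹ ≡ 150 (mod 151), t ≡ 97. Hence N ≡ 199961 + 853753·97 = 83014002 (mod 128916703).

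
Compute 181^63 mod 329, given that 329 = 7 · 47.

41

Mod 7: 181 ≡ 6; by Fermat, exponent reduces to 63 mod 6 = 3; 6^3 ≡ 6 (mod 7).
Mod 47: 181 ≡ 40; by Fermat, exponent reduces to 63 mod 46 = 17; 40^17 ≡ 41 (mod 47).
Combine by CRT: x ≡ 6 (mod 7), x ≡ 41 (mod 47) ⇒ x ≡ 41 (mod 329).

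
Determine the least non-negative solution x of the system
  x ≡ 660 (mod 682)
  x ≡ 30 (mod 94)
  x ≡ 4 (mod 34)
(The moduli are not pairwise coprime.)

gcd(682, 94) = 2 and 2 | (30 − 660), so the pair is consistent; merging gives x ≡ 6798 (mod 32054), where 32054 = lcm(682, 94).
gcd(32054, 34) = 2 and 2 | (4 − 6798), so the pair is consistent; merging gives x ≡ 391446 (mod 544918), where 544918 = lcm(32054, 34).
The solution is unique modulo lcm(682, 94, 34) = 544918.

391446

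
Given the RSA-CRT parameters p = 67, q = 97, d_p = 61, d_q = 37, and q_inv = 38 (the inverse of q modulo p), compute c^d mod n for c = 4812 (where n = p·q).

m₁ = c^(d_p) mod p: c ≡ 55 (mod 67), and 55^61 mod 67 = 56.
m₂ = c^(d_q) mod q: c ≡ 59 (mod 97), and 59^37 mod 97 = 90.
h = q_inv·(m₁ − m₂) mod p = 38·(56 − 90) mod 67 = 48.
m = m₂ + h·q = 90 + 48·97 = 4746.

4746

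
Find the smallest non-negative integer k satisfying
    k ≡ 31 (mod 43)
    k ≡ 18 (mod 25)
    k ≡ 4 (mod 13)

6868

Combine the congruences pairwise.
From k ≡ 31 (mod 43) write k = 31 + 43t. Substituting into k ≡ 18 (mod 25) gives 43t ≡ 12 (mod 25), and since 18⁻¹ ≡ 7 (mod 25), t ≡ 9. Hence k ≡ 31 + 43·9 = 418 (mod 1075).
From k ≡ 418 (mod 1075) write k = 418 + 1075t. Substituting into k ≡ 4 (mod 13) gives 1075t ≡ 2 (mod 13), and since 9⁻¹ ≡ 3 (mod 13), t ≡ 6. Hence k ≡ 418 + 1075·6 = 6868 (mod 13975).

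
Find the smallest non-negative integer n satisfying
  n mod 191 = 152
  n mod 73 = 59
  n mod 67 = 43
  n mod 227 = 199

188864199

From n ≡ 152 (mod 191) write n = 152 + 191t. Substituting into n ≡ 59 (mod 73) gives 191t ≡ 53 (mod 73), and since 45⁻¹ ≡ 13 (mod 73), t ≡ 32. Hence n ≡ 152 + 191·32 = 6264 (mod 13943).
From n ≡ 6264 (mod 13943) write n = 6264 + 13943t. Substituting into n ≡ 43 (mod 67) gives 13943t ≡ 10 (mod 67), and since 7⁻¹ ≡ 48 (mod 67), t ≡ 11. Hence n ≡ 6264 + 13943·11 = 159637 (mod 934181).
From n ≡ 159637 (mod 934181) write n = 159637 + 934181t. Substituting into n ≡ 199 (mod 227) gives 934181t ≡ 143 (mod 227), and since 76⁻¹ ≡ 3 (mod 227), t ≡ 202. Hence n ≡ 159637 + 934181·202 = 188864199 (mod 212059087).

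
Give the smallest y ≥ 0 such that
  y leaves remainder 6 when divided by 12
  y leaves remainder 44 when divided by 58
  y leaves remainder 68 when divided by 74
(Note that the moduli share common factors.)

gcd(12, 58) = 2 and 2 | (44 − 6), so the pair is consistent; merging gives y ≡ 102 (mod 348), where 348 = lcm(12, 58).
gcd(348, 74) = 2 and 2 | (68 − 102), so the pair is consistent; merging gives y ≡ 5322 (mod 12876), where 12876 = lcm(348, 74).
The solution is unique modulo lcm(12, 58, 74) = 12876.

5322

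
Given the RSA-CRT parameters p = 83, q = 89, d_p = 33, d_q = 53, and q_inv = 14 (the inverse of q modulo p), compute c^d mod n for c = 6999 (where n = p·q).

m₁ = c^(d_p) mod p: c ≡ 27 (mod 83), and 27^33 mod 83 = 48.
m₂ = c^(d_q) mod q: c ≡ 57 (mod 89), and 57^53 mod 89 = 87.
h = q_inv·(m₁ − m₂) mod p = 14·(48 − 87) mod 83 = 35.
m = m₂ + h·q = 87 + 35·89 = 3202.

3202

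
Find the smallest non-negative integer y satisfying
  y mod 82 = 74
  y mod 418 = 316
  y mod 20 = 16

gcd(82, 418) = 2 and 2 | (316 − 74), so the pair is consistent; merging gives y ≡ 9094 (mod 17138), where 17138 = lcm(82, 418).
gcd(17138, 20) = 2 and 2 | (16 − 9094), so the pair is consistent; merging gives y ≡ 163336 (mod 171380), where 171380 = lcm(17138, 20).
The solution is unique modulo lcm(82, 418, 20) = 171380.

163336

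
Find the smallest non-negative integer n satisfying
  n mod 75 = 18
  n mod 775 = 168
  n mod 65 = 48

Combine the congruences pairwise.
gcd(75, 775) = 25 and 25 | (168 − 18), so the pair is consistent; merging gives n ≡ 168 (mod 2325), where 2325 = lcm(75, 775).
gcd(2325, 65) = 5 and 5 | (48 − 168), so the pair is consistent; merging gives n ≡ 18768 (mod 30225), where 30225 = lcm(2325, 65).
The solution is unique modulo lcm(75, 775, 65) = 30225.

18768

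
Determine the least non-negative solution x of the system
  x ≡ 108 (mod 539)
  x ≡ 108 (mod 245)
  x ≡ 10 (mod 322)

gcd(539, 245) = 49 and 49 | (108 − 108), so the pair is consistent; merging gives x ≡ 108 (mod 2695), where 2695 = lcm(539, 245).
gcd(2695, 322) = 7 and 7 | (10 − 108), so the pair is consistent; merging gives x ≡ 27058 (mod 123970), where 123970 = lcm(2695, 322).
The solution is unique modulo lcm(539, 245, 322) = 123970.

27058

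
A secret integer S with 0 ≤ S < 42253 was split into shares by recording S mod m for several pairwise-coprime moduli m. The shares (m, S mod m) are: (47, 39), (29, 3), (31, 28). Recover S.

13575

The moduli are pairwise coprime; N = 47·29·31 = 42253.
N/47 = 899; 899 ≡ 6 (mod 47); 6·8 ≡ 1, so inverse 8.
N/29 = 1457; 1457 ≡ 7 (mod 29); 7·25 ≡ 1, so inverse 25.
N/31 = 1363; 1363 ≡ 30 (mod 31); 30·30 ≡ 1, so inverse 30.
S ≡ 39·899·8 + 3·1457·25 + 28·1363·30 = 1534683.
1534683 mod 42253 = 13575.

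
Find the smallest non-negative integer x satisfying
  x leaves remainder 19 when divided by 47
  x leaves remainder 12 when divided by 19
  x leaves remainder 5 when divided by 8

The moduli are pairwise coprime; N = 47·19·8 = 7144.
N/47 = 152; 152 ≡ 11 (mod 47); 11·30 ≡ 1, so inverse 30.
N/19 = 376; 376 ≡ 15 (mod 19); 15·14 ≡ 1, so inverse 14.
N/8 = 893; 893 ≡ 5 (mod 8); 5·5 ≡ 1, so inverse 5.
x ≡ 19·152·30 + 12·376·14 + 5·893·5 = 172133.
172133 mod 7144 = 677.

677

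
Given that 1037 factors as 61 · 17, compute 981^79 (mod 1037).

Mod 61: 981 ≡ 5; by Fermat, exponent reduces to 79 mod 60 = 19; 5^19 ≡ 46 (mod 61).
Mod 17: 981 ≡ 12; by Fermat, exponent reduces to 79 mod 16 = 15; 12^15 ≡ 10 (mod 17).
Combine by CRT: x ≡ 46 (mod 61), x ≡ 10 (mod 17) ⇒ x ≡ 656 (mod 1037).

656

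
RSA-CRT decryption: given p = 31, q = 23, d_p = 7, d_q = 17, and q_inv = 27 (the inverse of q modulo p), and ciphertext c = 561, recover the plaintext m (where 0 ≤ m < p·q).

141

m₁ = c^(d_p) mod p: c ≡ 3 (mod 31), and 3^7 mod 31 = 17.
m₂ = c^(d_q) mod q: c ≡ 9 (mod 23), and 9^17 mod 23 = 3.
h = q_inv·(m₁ − m₂) mod p = 27·(17 − 3) mod 31 = 6.
m = m₂ + h·q = 3 + 6·23 = 141.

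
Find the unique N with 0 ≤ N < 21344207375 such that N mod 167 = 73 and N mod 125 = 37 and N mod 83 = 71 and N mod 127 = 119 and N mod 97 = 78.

5004763287

Combine the congruences pairwise.
From N ≡ 73 (mod 167) write N = 73 + 167t. Substituting into N ≡ 37 (mod 125) gives 167t ≡ 89 (mod 125), and since 42⁻¹ ≡ 3 (mod 125), t ≡ 17. Hence N ≡ 73 + 167·17 = 2912 (mod 20875).
From N ≡ 2912 (mod 20875) write N = 2912 + 20875t. Substituting into N ≡ 71 (mod 83) gives 20875t ≡ 64 (mod 83), and since 42⁻¹ ≡ 2 (mod 83), t ≡ 45. Hence N ≡ 2912 + 20875·45 = 942287 (mod 1732625).
From N ≡ 942287 (mod 1732625) write N = 942287 + 1732625t. Substituting into N ≡ 119 (mod 127) gives 1732625t ≡ 45 (mod 127), and since 91⁻¹ ≡ 67 (mod 127), t ≡ 94. Hence N ≡ 942287 + 1732625·94 = 163809037 (mod 220043375).
From N ≡ 163809037 (mod 220043375) write N = 163809037 + 220043375t. Substituting into N ≡ 78 (mod 97) gives 220043375t ≡ 82 (mod 97), and since 39⁻¹ ≡ 5 (mod 97), t ≡ 22. Hence N ≡ 163809037 + 220043375·22 = 5004763287 (mod 21344207375).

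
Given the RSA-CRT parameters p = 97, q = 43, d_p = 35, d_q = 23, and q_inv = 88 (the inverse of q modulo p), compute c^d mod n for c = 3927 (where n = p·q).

712

m₁ = c^(d_p) mod p: c ≡ 47 (mod 97), and 47^35 mod 97 = 33.
m₂ = c^(d_q) mod q: c ≡ 14 (mod 43), and 14^23 mod 43 = 24.
h = q_inv·(m₁ − m₂) mod p = 88·(33 − 24) mod 97 = 16.
m = m₂ + h·q = 24 + 16·43 = 712.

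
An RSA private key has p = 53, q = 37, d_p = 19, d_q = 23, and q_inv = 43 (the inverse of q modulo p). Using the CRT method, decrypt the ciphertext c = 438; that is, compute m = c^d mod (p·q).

450

m₁ = c^(d_p) mod p: c ≡ 14 (mod 53), and 14^19 mod 53 = 26.
m₂ = c^(d_q) mod q: c ≡ 31 (mod 37), and 31^23 mod 37 = 6.
h = q_inv·(m₁ − m₂) mod p = 43·(26 − 6) mod 53 = 12.
m = m₂ + h·q = 6 + 12·37 = 450.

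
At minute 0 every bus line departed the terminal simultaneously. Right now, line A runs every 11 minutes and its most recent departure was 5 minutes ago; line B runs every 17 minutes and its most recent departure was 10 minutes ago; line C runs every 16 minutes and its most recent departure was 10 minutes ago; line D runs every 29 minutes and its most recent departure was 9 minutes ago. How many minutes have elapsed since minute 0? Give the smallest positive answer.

29386

Combine the congruences pairwise.
From t ≡ 5 (mod 11) write t = 5 + 11s. Substituting into t ≡ 10 (mod 17) gives 11s ≡ 5 (mod 17), and since 11⁻¹ ≡ 14 (mod 17), s ≡ 2. Hence t ≡ 5 + 11·2 = 27 (mod 187).
From t ≡ 27 (mod 187) write t = 27 + 187s. Substituting into t ≡ 10 (mod 16) gives 187s ≡ 15 (mod 16), and since 11⁻¹ ≡ 3 (mod 16), s ≡ 13. Hence t ≡ 27 + 187·13 = 2458 (mod 2992).
From t ≡ 2458 (mod 2992) write t = 2458 + 2992s. Substituting into t ≡ 9 (mod 29) gives 2992s ≡ 16 (mod 29), and since 5⁻¹ ≡ 6 (mod 29), s ≡ 9. Hence t ≡ 2458 + 2992·9 = 29386 (mod 86768).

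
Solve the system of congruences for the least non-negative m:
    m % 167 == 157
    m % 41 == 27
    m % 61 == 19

The moduli are pairwise coprime; N = 167·41·61 = 417667.
N/167 = 2501; 2501 ≡ 163 (mod 167); 163·125 ≡ 1, so inverse 125.
N/41 = 10187; 10187 ≡ 19 (mod 41); 19·13 ≡ 1, so inverse 13.
N/61 = 6847; 6847 ≡ 15 (mod 61); 15·57 ≡ 1, so inverse 57.
m ≡ 157·2501·125 + 27·10187·13 + 19·6847·57 = 60073063.
60073063 mod 417667 = 346682.

346682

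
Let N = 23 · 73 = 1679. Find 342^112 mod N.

Mod 23: 342 ≡ 20; by Fermat, exponent reduces to 112 mod 22 = 2; 20^2 ≡ 9 (mod 23).
Mod 73: 342 ≡ 50; by Fermat, exponent reduces to 112 mod 72 = 40; 50^40 ≡ 32 (mod 73).
Combine by CRT: x ≡ 9 (mod 23), x ≡ 32 (mod 73) ⇒ x ≡ 32 (mod 1679).

32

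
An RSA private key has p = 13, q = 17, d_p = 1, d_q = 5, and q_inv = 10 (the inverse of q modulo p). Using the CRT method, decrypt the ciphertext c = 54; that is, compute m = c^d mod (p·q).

158

m₁ = c^(d_p) mod p: c ≡ 2 (mod 13), and 2^1 mod 13 = 2.
m₂ = c^(d_q) mod q: c ≡ 3 (mod 17), and 3^5 mod 17 = 5.
h = q_inv·(m₁ − m₂) mod p = 10·(2 − 5) mod 13 = 9.
m = m₂ + h·q = 5 + 9·17 = 158.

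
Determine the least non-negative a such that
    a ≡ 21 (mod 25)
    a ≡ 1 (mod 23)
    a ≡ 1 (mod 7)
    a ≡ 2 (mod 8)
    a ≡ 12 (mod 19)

280946

The moduli are pairwise coprime; N = 25·23·7·8·19 = 611800.
N/25 = 24472; 24472 ≡ 22 (mod 25); 22·8 ≡ 1, so inverse 8.
N/23 = 26600; 26600 ≡ 12 (mod 23); 12·2 ≡ 1, so inverse 2.
N/7 = 87400; 87400 ≡ 5 (mod 7); 5·3 ≡ 1, so inverse 3.
N/8 = 76475; 76475 ≡ 3 (mod 8); 3·3 ≡ 1, so inverse 3.
N/19 = 32200; 32200 ≡ 14 (mod 19); 14·15 ≡ 1, so inverse 15.
a ≡ 21·24472·8 + 1·26600·2 + 1·87400·3 + 2·76475·3 + 12·32200·15 = 10681546.
10681546 mod 611800 = 280946.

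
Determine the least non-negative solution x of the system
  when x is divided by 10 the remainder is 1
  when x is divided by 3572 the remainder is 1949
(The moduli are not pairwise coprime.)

5521

gcd(10, 3572) = 2 and 2 | (1949 − 1), so the pair is consistent; merging gives x ≡ 5521 (mod 17860), where 17860 = lcm(10, 3572).
The solution is unique modulo lcm(10, 3572) = 17860.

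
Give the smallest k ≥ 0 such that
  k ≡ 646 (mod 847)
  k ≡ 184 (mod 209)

gcd(847, 209) = 11 and 11 | (184 − 646), so the pair is consistent; merging gives k ≡ 13351 (mod 16093), where 16093 = lcm(847, 209).
The solution is unique modulo lcm(847, 209) = 16093.

13351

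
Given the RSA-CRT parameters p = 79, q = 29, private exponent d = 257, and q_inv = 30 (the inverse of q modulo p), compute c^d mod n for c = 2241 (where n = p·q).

1854

d_p = d mod (p−1) = 257 mod 78 = 23; d_q = d mod (q−1) = 5.
m₁ = c^(d_p) mod p: c ≡ 29 (mod 79), and 29^23 mod 79 = 37.
m₂ = c^(d_q) mod q: c ≡ 8 (mod 29), and 8^5 mod 29 = 27.
h = q_inv·(m₁ − m₂) mod p = 30·(37 − 27) mod 79 = 63.
m = m₂ + h·q = 27 + 63·29 = 1854.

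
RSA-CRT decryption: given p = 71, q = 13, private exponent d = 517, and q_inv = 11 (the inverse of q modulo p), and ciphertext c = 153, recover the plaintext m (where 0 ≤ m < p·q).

d_p = d mod (p−1) = 517 mod 70 = 27; d_q = d mod (q−1) = 1.
m₁ = c^(d_p) mod p: c ≡ 11 (mod 71), and 11^27 mod 71 = 65.
m₂ = c^(d_q) mod q: c ≡ 10 (mod 13), and 10^1 mod 13 = 10.
h = q_inv·(m₁ − m₂) mod p = 11·(65 − 10) mod 71 = 37.
m = m₂ + h·q = 10 + 37·13 = 491.

491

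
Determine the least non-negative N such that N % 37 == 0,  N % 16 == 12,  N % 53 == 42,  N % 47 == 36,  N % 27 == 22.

The moduli are pairwise coprime; M = 37·16·53·47·27 = 39816144.
M/37 = 1076112; 1076112 ≡ 4 (mod 37); 4·28 ≡ 1, so inverse 28.
M/16 = 2488509; 2488509 ≡ 13 (mod 16); 13·5 ≡ 1, so inverse 5.
M/53 = 751248; 751248 ≡ 26 (mod 53); 26·51 ≡ 1, so inverse 51.
M/47 = 847152; 847152 ≡ 24 (mod 47); 24·2 ≡ 1, so inverse 2.
M/27 = 1474672; 1474672 ≡ 13 (mod 27); 13·25 ≡ 1, so inverse 25.
N ≡ 0·1076112·28 + 12·2488509·5 + 42·751248·51 + 36·847152·2 + 22·1474672·25 = 2630548300.
2630548300 mod 39816144 = 2682796.

2682796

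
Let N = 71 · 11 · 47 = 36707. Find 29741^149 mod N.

Mod 71: 29741 ≡ 63; by Fermat, exponent reduces to 149 mod 70 = 9; 63^9 ≡ 33 (mod 71).
Mod 11: 29741 ≡ 8; by Fermat, exponent reduces to 149 mod 10 = 9; 8^9 ≡ 7 (mod 11).
Mod 47: 29741 ≡ 37; by Fermat, exponent reduces to 149 mod 46 = 11; 37^11 ≡ 25 (mod 47).
Combine by CRT: x ≡ 33 (mod 71), x ≡ 7 (mod 11), x ≡ 25 (mod 47) ⇒ x ≡ 25593 (mod 36707).

25593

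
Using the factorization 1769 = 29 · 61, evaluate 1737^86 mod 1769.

1024

Mod 29: 1737 ≡ 26; by Fermat, exponent reduces to 86 mod 28 = 2; 26^2 ≡ 9 (mod 29).
Mod 61: 1737 ≡ 29; by Fermat, exponent reduces to 86 mod 60 = 26; 29^26 ≡ 48 (mod 61).
Combine by CRT: x ≡ 9 (mod 29), x ≡ 48 (mod 61) ⇒ x ≡ 1024 (mod 1769).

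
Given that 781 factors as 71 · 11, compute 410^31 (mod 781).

Mod 71: 410 ≡ 55; 55^31 ≡ 47 (mod 71).
Mod 11: 410 ≡ 3; by Fermat, exponent reduces to 31 mod 10 = 1; 3^1 ≡ 3 (mod 11).
Combine by CRT: x ≡ 47 (mod 71), x ≡ 3 (mod 11) ⇒ x ≡ 47 (mod 781).

47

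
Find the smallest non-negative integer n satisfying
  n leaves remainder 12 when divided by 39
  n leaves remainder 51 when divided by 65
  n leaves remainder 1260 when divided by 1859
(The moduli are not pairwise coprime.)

17991

gcd(39, 65) = 13 and 13 | (51 − 12), so the pair is consistent; merging gives n ≡ 51 (mod 195), where 195 = lcm(39, 65).
gcd(195, 1859) = 13 and 13 | (1260 − 51), so the pair is consistent; merging gives n ≡ 17991 (mod 27885), where 27885 = lcm(195, 1859).
The solution is unique modulo lcm(39, 65, 1859) = 27885.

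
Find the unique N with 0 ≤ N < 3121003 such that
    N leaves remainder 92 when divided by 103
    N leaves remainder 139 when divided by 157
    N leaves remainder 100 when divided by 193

1543135

From N ≡ 92 (mod 103) write N = 92 + 103t. Substituting into N ≡ 139 (mod 157) gives 103t ≡ 47 (mod 157), and since 103⁻¹ ≡ 125 (mod 157), t ≡ 66. Hence N ≡ 92 + 103·66 = 6890 (mod 16171).
From N ≡ 6890 (mod 16171) write N = 6890 + 16171t. Substituting into N ≡ 100 (mod 193) gives 16171t ≡ 158 (mod 193), and since 152⁻¹ ≡ 80 (mod 193), t ≡ 95. Hence N ≡ 6890 + 16171·95 = 1543135 (mod 3121003).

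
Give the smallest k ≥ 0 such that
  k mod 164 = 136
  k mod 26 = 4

628

gcd(164, 26) = 2 and 2 | (4 − 136), so the pair is consistent; merging gives k ≡ 628 (mod 2132), where 2132 = lcm(164, 26).
The solution is unique modulo lcm(164, 26) = 2132.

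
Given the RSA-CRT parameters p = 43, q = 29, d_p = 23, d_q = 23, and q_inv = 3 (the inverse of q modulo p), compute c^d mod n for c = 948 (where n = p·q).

m₁ = c^(d_p) mod p: c ≡ 2 (mod 43), and 2^23 mod 43 = 39.
m₂ = c^(d_q) mod q: c ≡ 20 (mod 29), and 20^23 mod 29 = 23.
h = q_inv·(m₁ − m₂) mod p = 3·(39 − 23) mod 43 = 5.
m = m₂ + h·q = 23 + 5·29 = 168.

168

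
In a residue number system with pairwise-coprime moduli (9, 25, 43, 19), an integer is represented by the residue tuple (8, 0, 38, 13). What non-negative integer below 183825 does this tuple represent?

From x ≡ 8 (mod 9) write x = 8 + 9t. Substituting into x ≡ 0 (mod 25) gives 9t ≡ 17 (mod 25), and since 9⁻¹ ≡ 14 (mod 25), t ≡ 13. Hence x ≡ 8 + 9·13 = 125 (mod 225).
From x ≡ 125 (mod 225) write x = 125 + 225t. Substituting into x ≡ 38 (mod 43) gives 225t ≡ 42 (mod 43), and since 10⁻¹ ≡ 13 (mod 43), t ≡ 30. Hence x ≡ 125 + 225·30 = 6875 (mod 9675).
From x ≡ 6875 (mod 9675) write x = 6875 + 9675t. Substituting into x ≡ 13 (mod 19) gives 9675t ≡ 16 (mod 19), and since 4⁻¹ ≡ 5 (mod 19), t ≡ 4. Hence x ≡ 6875 + 9675·4 = 45575 (mod 183825).

45575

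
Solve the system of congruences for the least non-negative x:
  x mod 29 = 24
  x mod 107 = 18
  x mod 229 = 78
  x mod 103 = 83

41311220

From x ≡ 24 (mod 29) write x = 24 + 29t. Substituting into x ≡ 18 (mod 107) gives 29t ≡ 101 (mod 107), and since 29⁻¹ ≡ 48 (mod 107), t ≡ 33. Hence x ≡ 24 + 29·33 = 981 (mod 3103).
From x ≡ 981 (mod 3103) write x = 981 + 3103t. Substituting into x ≡ 78 (mod 229) gives 3103t ≡ 13 (mod 229), and since 126⁻¹ ≡ 20 (mod 229), t ≡ 31. Hence x ≡ 981 + 3103·31 = 97174 (mod 710587).
From x ≡ 97174 (mod 710587) write x = 97174 + 710587t. Substituting into x ≡ 83 (mod 103) gives 710587t ≡ 38 (mod 103), and since 93⁻¹ ≡ 72 (mod 103), t ≡ 58. Hence x ≡ 97174 + 710587·58 = 41311220 (mod 73190461).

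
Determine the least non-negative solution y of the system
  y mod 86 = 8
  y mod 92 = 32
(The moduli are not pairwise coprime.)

3620

gcd(86, 92) = 2 and 2 | (32 − 8), so the pair is consistent; merging gives y ≡ 3620 (mod 3956), where 3956 = lcm(86, 92).
The solution is unique modulo lcm(86, 92) = 3956.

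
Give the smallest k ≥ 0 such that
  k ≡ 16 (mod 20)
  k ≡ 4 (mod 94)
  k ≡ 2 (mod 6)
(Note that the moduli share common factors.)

2636

gcd(20, 94) = 2 and 2 | (4 − 16), so the pair is consistent; merging gives k ≡ 756 (mod 940), where 940 = lcm(20, 94).
gcd(940, 6) = 2 and 2 | (2 − 756), so the pair is consistent; merging gives k ≡ 2636 (mod 2820), where 2820 = lcm(940, 6).
The solution is unique modulo lcm(20, 94, 6) = 2820.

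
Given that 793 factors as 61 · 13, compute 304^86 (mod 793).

428

Mod 61: 304 ≡ 60; by Fermat, exponent reduces to 86 mod 60 = 26; 60^26 ≡ 1 (mod 61).
Mod 13: 304 ≡ 5; by Fermat, exponent reduces to 86 mod 12 = 2; 5^2 ≡ 12 (mod 13).
Combine by CRT: x ≡ 1 (mod 61), x ≡ 12 (mod 13) ⇒ x ≡ 428 (mod 793).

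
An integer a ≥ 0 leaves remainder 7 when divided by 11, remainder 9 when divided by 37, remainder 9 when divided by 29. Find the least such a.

7520

The moduli are pairwise coprime; N = 11·37·29 = 11803.
N/11 = 1073; 1073 ≡ 6 (mod 11); 6·2 ≡ 1, so inverse 2.
N/37 = 319; 319 ≡ 23 (mod 37); 23·29 ≡ 1, so inverse 29.
N/29 = 407; 407 ≡ 1 (mod 29), inverse 1.
a ≡ 7·1073·2 + 9·319·29 + 9·407·1 = 101944.
101944 mod 11803 = 7520.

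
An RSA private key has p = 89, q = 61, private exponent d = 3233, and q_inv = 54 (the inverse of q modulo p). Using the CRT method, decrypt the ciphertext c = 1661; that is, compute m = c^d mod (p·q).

5416

d_p = d mod (p−1) = 3233 mod 88 = 65; d_q = d mod (q−1) = 53.
m₁ = c^(d_p) mod p: c ≡ 59 (mod 89), and 59^65 mod 89 = 76.
m₂ = c^(d_q) mod q: c ≡ 14 (mod 61), and 14^53 mod 61 = 48.
h = q_inv·(m₁ − m₂) mod p = 54·(76 − 48) mod 89 = 88.
m = m₂ + h·q = 48 + 88·61 = 5416.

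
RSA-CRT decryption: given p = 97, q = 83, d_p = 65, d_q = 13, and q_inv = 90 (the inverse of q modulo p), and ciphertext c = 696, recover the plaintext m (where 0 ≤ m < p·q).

2147

m₁ = c^(d_p) mod p: c ≡ 17 (mod 97), and 17^65 mod 97 = 13.
m₂ = c^(d_q) mod q: c ≡ 32 (mod 83), and 32^13 mod 83 = 72.
h = q_inv·(m₁ − m₂) mod p = 90·(13 − 72) mod 97 = 25.
m = m₂ + h·q = 72 + 25·83 = 2147.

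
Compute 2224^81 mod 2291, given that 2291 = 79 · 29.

Mod 79: 2224 ≡ 12; by Fermat, exponent reduces to 81 mod 78 = 3; 12^3 ≡ 69 (mod 79).
Mod 29: 2224 ≡ 20; by Fermat, exponent reduces to 81 mod 28 = 25; 20^25 ≡ 7 (mod 29).
Combine by CRT: x ≡ 69 (mod 79), x ≡ 7 (mod 29) ⇒ x ≡ 1254 (mod 2291).

1254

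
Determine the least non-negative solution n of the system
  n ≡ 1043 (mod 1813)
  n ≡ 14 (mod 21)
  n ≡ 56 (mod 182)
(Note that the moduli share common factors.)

Combine the congruences pairwise.
gcd(1813, 21) = 7 and 7 | (14 − 1043), so the pair is consistent; merging gives n ≡ 1043 (mod 5439), where 5439 = lcm(1813, 21).
gcd(5439, 182) = 7 and 7 | (56 − 1043), so the pair is consistent; merging gives n ≡ 115262 (mod 141414), where 141414 = lcm(5439, 182).
The solution is unique modulo lcm(1813, 21, 182) = 141414.

115262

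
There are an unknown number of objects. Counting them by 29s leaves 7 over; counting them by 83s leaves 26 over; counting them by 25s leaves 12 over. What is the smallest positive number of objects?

49162

The moduli are pairwise coprime; M = 29·83·25 = 60175.
M/29 = 2075; 2075 ≡ 16 (mod 29); 16·20 ≡ 1, so inverse 20.
M/83 = 725; 725 ≡ 61 (mod 83); 61·49 ≡ 1, so inverse 49.
M/25 = 2407; 2407 ≡ 7 (mod 25); 7·18 ≡ 1, so inverse 18.
N ≡ 7·2075·20 + 26·725·49 + 12·2407·18 = 1734062.
1734062 mod 60175 = 49162.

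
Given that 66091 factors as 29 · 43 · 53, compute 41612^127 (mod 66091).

Mod 29: 41612 ≡ 26; by Fermat, exponent reduces to 127 mod 28 = 15; 26^15 ≡ 3 (mod 29).
Mod 43: 41612 ≡ 31; by Fermat, exponent reduces to 127 mod 42 = 1; 31^1 ≡ 31 (mod 43).
Mod 53: 41612 ≡ 7; by Fermat, exponent reduces to 127 mod 52 = 23; 7^23 ≡ 17 (mod 53).
Combine by CRT: x ≡ 3 (mod 29), x ≡ 31 (mod 43), x ≡ 17 (mod 53) ⇒ x ≡ 59801 (mod 66091).

59801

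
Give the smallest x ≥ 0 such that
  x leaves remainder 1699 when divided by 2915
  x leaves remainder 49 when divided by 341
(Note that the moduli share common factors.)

gcd(2915, 341) = 11 and 11 | (49 − 1699), so the pair is consistent; merging gives x ≡ 71659 (mod 90365), where 90365 = lcm(2915, 341).
The solution is unique modulo lcm(2915, 341) = 90365.

71659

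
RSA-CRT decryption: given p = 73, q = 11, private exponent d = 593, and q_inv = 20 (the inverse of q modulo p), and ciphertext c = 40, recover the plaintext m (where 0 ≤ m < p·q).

d_p = d mod (p−1) = 593 mod 72 = 17; d_q = d mod (q−1) = 3.
m₁ = c^(d_p) mod p: c ≡ 40 (mod 73), and 40^17 mod 73 = 39.
m₂ = c^(d_q) mod q: c ≡ 7 (mod 11), and 7^3 mod 11 = 2.
h = q_inv·(m₁ − m₂) mod p = 20·(39 − 2) mod 73 = 10.
m = m₂ + h·q = 2 + 10·11 = 112.

112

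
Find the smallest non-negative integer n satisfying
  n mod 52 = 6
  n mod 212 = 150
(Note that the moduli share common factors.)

786

gcd(52, 212) = 4 and 4 | (150 − 6), so the pair is consistent; merging gives n ≡ 786 (mod 2756), where 2756 = lcm(52, 212).
The solution is unique modulo lcm(52, 212) = 2756.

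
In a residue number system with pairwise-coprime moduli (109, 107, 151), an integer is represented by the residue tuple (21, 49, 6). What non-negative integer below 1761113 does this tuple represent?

From x ≡ 21 (mod 109) write x = 21 + 109t. Substituting into x ≡ 49 (mod 107) gives 109t ≡ 28 (mod 107), and since 2⁻¹ ≡ 54 (mod 107), t ≡ 14. Hence x ≡ 21 + 109·14 = 1547 (mod 11663).
From x ≡ 1547 (mod 11663) write x = 1547 + 11663t. Substituting into x ≡ 6 (mod 151) gives 11663t ≡ 120 (mod 151), and since 36⁻¹ ≡ 21 (mod 151), t ≡ 104. Hence x ≡ 1547 + 11663·104 = 1214499 (mod 1761113).

1214499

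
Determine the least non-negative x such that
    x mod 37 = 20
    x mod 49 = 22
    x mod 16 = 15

13007

From x ≡ 20 (mod 37) write x = 20 + 37t. Substituting into x ≡ 22 (mod 49) gives 37t ≡ 2 (mod 49), and since 37⁻¹ ≡ 4 (mod 49), t ≡ 8. Hence x ≡ 20 + 37·8 = 316 (mod 1813).
From x ≡ 316 (mod 1813) write x = 316 + 1813t. Substituting into x ≡ 15 (mod 16) gives 1813t ≡ 3 (mod 16), and since 5⁻¹ ≡ 13 (mod 16), t ≡ 7. Hence x ≡ 316 + 1813·7 = 13007 (mod 29008).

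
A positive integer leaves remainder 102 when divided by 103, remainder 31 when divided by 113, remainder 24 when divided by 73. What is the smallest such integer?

272022

The moduli are pairwise coprime; N = 103·113·73 = 849647.
N/103 = 8249; 8249 ≡ 9 (mod 103); 9·23 ≡ 1, so inverse 23.
N/113 = 7519; 7519 ≡ 61 (mod 113); 61·63 ≡ 1, so inverse 63.
N/73 = 11639; 11639 ≡ 32 (mod 73); 32·16 ≡ 1, so inverse 16.
x ≡ 102·8249·23 + 31·7519·63 + 24·11639·16 = 38506137.
38506137 mod 849647 = 272022.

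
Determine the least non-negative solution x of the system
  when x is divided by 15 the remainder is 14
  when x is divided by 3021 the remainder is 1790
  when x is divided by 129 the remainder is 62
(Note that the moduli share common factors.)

164924

gcd(15, 3021) = 3 and 3 | (1790 − 14), so the pair is consistent; merging gives x ≡ 13874 (mod 15105), where 15105 = lcm(15, 3021).
gcd(15105, 129) = 3 and 3 | (62 − 13874), so the pair is consistent; merging gives x ≡ 164924 (mod 649515), where 649515 = lcm(15105, 129).
The solution is unique modulo lcm(15, 3021, 129) = 649515.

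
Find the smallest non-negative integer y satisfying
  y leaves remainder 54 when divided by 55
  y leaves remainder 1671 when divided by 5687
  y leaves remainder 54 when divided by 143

Combine the congruences pairwise.
gcd(55, 5687) = 11 and 11 | (1671 − 54), so the pair is consistent; merging gives y ≡ 24419 (mod 28435), where 28435 = lcm(55, 5687).
gcd(28435, 143) = 11 and 11 | (54 − 24419), so the pair is consistent; merging gives y ≡ 280334 (mod 369655), where 369655 = lcm(28435, 143).
The solution is unique modulo lcm(55, 5687, 143) = 369655.

280334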